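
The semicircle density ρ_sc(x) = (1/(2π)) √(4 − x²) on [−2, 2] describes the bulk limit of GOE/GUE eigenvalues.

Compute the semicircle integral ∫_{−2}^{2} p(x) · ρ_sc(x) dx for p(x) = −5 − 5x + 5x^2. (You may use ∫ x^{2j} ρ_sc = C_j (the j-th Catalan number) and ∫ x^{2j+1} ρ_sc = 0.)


Write p(x) = Σ a_i x^i, split into monomials and integrate each against ρ_sc separately.
Using ∫ x^{2j} ρ_sc = C_j = (1/(j+1)) C(2j, j) (Catalan numbers) and ∫ x^{2j+1} ρ_sc = 0 (odd monomials vanish by symmetry):
  i = 0 (even): a_0 · C_{0} = -5 · 1 = -5
  i = 1 (odd): ∫ x^1 ρ_sc = 0 (vanishes)
  i = 2 (even): a_2 · C_{1} = 5 · 1 = 5

Summing the contributions: ∫_{−2}^{2} p(x) ρ_sc(x) dx = (-5) + 5 = 0.


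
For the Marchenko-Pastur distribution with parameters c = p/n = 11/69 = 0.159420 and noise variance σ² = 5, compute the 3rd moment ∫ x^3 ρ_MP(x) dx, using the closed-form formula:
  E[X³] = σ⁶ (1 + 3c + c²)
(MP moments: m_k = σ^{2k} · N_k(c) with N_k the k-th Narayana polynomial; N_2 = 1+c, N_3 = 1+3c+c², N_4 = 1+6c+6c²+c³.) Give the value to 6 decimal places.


E[X³] = σ⁶ (1 + 3c + c²) (third MP moment). With σ² = 5 (so σ⁶ = 125) and c = 11/69 = 0.159420: E[X³] = 125 · (1 + 3·0.159420 + (0.159420)²) = 125 · 1.503676.

So E[X^3] = 187.959462.


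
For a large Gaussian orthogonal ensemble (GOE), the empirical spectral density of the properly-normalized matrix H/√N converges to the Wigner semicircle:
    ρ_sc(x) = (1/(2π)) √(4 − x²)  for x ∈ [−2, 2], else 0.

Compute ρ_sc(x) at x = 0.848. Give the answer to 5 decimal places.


ρ_sc(x) = (1/(2π)) √(4 − x²). With x = 0.848:
  4 − x² = 4 − (0.848)² = 4 − 0.719104 = 3.280896.
  √(4 − x²) = 1.811324.
  1/(2π) = 0.159155.
  ρ_sc(0.848) = 0.159155 · 1.811324 = 0.288281.

Rounded to 5 decimal places: ρ_sc(0.848) ≈ 0.28828.


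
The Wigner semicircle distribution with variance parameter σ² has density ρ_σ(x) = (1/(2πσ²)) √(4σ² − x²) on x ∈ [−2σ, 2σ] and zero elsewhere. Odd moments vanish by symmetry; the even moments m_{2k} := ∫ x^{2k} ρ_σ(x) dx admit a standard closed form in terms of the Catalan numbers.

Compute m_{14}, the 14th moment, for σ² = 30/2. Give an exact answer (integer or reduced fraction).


By the scaled semicircle moment identity, m_{2k} = σ^{2k} · C_k with k = 7.
C_7 = (1/(k+1)) · C(2k, k) = (1/8) · C(14, 7) = (1/8) · 3432 = 429.
σ^{2k} = (σ²)^k = (30/2)^7 = 170859375.

Therefore m_{14} = σ^{14} · C_7 = 170859375 · 429 = 73298671875.


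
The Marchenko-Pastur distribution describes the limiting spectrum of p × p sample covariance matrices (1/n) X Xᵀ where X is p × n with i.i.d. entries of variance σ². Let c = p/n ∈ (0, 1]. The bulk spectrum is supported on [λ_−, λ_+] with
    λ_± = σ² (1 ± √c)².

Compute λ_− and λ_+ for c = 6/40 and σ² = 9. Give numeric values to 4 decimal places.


c = 6/40 = 0.150000; √c = 0.387298.
λ_− = σ² (1 − √c)² = 9 · (1 − 0.387298)² = 9 · (0.612702)² = 3.378630.
λ_+ = σ² (1 + √c)² = 9 · (1 + 0.387298)² = 9 · (1.387298)² = 17.321370.

Rounded to 4 decimal places: λ_− ≈ 3.3786, λ_+ ≈ 17.3214.


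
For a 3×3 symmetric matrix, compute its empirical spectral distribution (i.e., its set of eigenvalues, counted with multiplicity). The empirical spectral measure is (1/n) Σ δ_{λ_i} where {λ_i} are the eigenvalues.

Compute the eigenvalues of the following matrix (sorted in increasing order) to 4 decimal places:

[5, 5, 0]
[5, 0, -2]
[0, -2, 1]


Since M is real symmetric, all three eigenvalues are real; they are the roots of det(λI − M) = λ³ − (tr M) λ² + s λ − det M, where s is the sum of the principal 2×2 minors.
tr M = 5 + 0 + 1 = 6.
s = (5·0 − 5²) + (5·1 − 0²) + (0·1 − (-2)²) = -25 + 5 + (-4) = -24.
det M (expand along row 1) = 5·(-4) − 5·5 + 0·(-10) = -45.
Characteristic polynomial: λ³ − 6λ² − 24λ + 45 = 0.
Substitute λ = y + (tr M)/3 = y + 2.000000 to remove the quadratic term: y³ + p·y + q = 0 with p = s − (tr M)²/3 = -36.000000 and q = −2(tr M)³/27 + (tr M)·s/3 − det M = -19.000000.
Three real roots ⇒ use the trigonometric (Viète) form: r = 2√(−p/3) = 6.928203, φ = arccos(3q/(p·r)) = arccos(0.228534) = 1.340224 rad.
y_k = r·cos(φ/3 − 2πk/3) for k = 0, 1, 2 gives y = 6.248267, -0.531959, -5.716308.
λ_k = y_k + 2.000000 gives λ = 8.2483, 1.4680, -3.7163 (check: the sum is 6.0000 = tr M).

Eigenvalues sorted in increasing order: [-3.7163, 1.4680, 8.2483].


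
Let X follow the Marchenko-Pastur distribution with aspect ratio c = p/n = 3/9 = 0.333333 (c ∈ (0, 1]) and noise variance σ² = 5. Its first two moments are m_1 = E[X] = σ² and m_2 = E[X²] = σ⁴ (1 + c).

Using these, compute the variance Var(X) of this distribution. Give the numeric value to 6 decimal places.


m_1 = E[X] = σ² = 5, so m_1² = 25.
m_2 = E[X²] = σ⁴ (1 + c) = 25 · (1 + 0.333333) = 25 · 1.333333 = 33.333333.
(Note m_2 − m_1² simplifies to c · σ⁴ = 0.333333 · 25.)

Var(X) = m_2 − m_1² = 33.333333 − 25 = 8.333333.


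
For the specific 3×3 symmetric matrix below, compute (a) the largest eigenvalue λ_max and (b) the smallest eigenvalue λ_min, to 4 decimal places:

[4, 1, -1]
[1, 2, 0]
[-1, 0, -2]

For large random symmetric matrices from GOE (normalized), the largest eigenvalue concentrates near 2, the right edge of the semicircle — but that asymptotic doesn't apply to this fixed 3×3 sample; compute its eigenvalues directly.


Since M is real symmetric, all three eigenvalues are real; they are the roots of det(λI − M) = λ³ − (tr M) λ² + s λ − det M, where s is the sum of the principal 2×2 minors.
tr M = 4 + 2 + (-2) = 4.
s = (4·2 − 1²) + (4·(-2) − (-1)²) + (2·(-2) − 0²) = 7 + (-9) + (-4) = -6.
det M (expand along row 1) = 4·(-4) − 1·(-2) + (-1)·2 = -16.
Characteristic polynomial: λ³ − 4λ² − 6λ + 16 = 0.
Substitute λ = y + (tr M)/3 = y + 1.333333 to remove the quadratic term: y³ + p·y + q = 0 with p = s − (tr M)²/3 = -11.333333 and q = −2(tr M)³/27 + (tr M)·s/3 − det M = 3.259259.
Three real roots ⇒ use the trigonometric (Viète) form: r = 2√(−p/3) = 3.887301, φ = arccos(3q/(p·r)) = arccos(-0.221939) = 1.794599 rad.
y_k = r·cos(φ/3 − 2πk/3) for k = 0, 1, 2 gives y = 3.212274, 0.289728, -3.502002.
λ_k = y_k + 1.333333 gives λ = 4.5456, 1.6231, -2.1687 (check: the sum is 4.0000 = tr M).

Hence λ_max = 4.5456 and λ_min = -2.1687.


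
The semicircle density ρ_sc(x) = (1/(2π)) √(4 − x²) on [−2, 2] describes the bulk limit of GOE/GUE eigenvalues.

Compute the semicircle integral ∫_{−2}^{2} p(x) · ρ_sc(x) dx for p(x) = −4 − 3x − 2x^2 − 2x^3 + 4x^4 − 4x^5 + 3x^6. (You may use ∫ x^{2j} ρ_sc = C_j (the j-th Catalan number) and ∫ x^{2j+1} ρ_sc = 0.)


Write p(x) = Σ a_i x^i, split into monomials and integrate each against ρ_sc separately.
Using ∫ x^{2j} ρ_sc = C_j = (1/(j+1)) C(2j, j) (Catalan numbers) and ∫ x^{2j+1} ρ_sc = 0 (odd monomials vanish by symmetry):
  i = 0 (even): a_0 · C_{0} = -4 · 1 = -4
  i = 1 (odd): ∫ x^1 ρ_sc = 0 (vanishes)
  i = 2 (even): a_2 · C_{1} = -2 · 1 = -2
  i = 3 (odd): ∫ x^3 ρ_sc = 0 (vanishes)
  i = 4 (even): a_4 · C_{2} = 4 · 2 = 8
  i = 5 (odd): ∫ x^5 ρ_sc = 0 (vanishes)
  i = 6 (even): a_6 · C_{3} = 3 · 5 = 15

Summing the contributions: ∫_{−2}^{2} p(x) ρ_sc(x) dx = (-4) + (-2) + 8 + 15 = 17.


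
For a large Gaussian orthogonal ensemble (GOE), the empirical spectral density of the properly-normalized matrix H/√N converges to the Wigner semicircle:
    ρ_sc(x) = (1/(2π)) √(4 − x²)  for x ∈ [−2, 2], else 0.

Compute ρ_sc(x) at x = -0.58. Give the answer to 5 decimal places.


ρ_sc(x) = (1/(2π)) √(4 − x²). With x = -0.58:
  4 − x² = 4 − (-0.58)² = 4 − 0.336400 = 3.663600.
  √(4 − x²) = 1.914053.
  1/(2π) = 0.159155.
  ρ_sc(-0.58) = 0.159155 · 1.914053 = 0.304631.

Rounded to 5 decimal places: ρ_sc(-0.58) ≈ 0.30463.


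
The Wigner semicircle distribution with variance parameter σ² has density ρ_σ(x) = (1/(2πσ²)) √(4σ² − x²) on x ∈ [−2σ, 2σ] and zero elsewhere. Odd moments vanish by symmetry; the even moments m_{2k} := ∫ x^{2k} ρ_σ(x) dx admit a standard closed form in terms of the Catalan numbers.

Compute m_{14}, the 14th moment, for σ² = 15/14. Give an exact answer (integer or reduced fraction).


By the scaled semicircle moment identity, m_{2k} = σ^{2k} · C_k with k = 7.
C_7 = (1/(k+1)) · C(2k, k) = (1/8) · C(14, 7) = (1/8) · 3432 = 429.
σ^{2k} = (σ²)^k = (15/14)^7 = 170859375/105413504.

Therefore m_{14} = σ^{14} · C_7 = (170859375/105413504) · 429 = 73298671875/105413504.


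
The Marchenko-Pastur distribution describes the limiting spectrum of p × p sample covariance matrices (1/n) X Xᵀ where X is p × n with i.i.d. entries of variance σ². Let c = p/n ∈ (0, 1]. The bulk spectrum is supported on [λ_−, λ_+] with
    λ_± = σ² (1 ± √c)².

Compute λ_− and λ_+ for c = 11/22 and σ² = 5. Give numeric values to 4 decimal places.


c = 11/22 = 0.500000; √c = 0.707107.
λ_− = σ² (1 − √c)² = 5 · (1 − 0.707107)² = 5 · (0.292893)² = 0.428932.
λ_+ = σ² (1 + √c)² = 5 · (1 + 0.707107)² = 5 · (1.707107)² = 14.571068.

Rounded to 4 decimal places: λ_− ≈ 0.4289, λ_+ ≈ 14.5711.


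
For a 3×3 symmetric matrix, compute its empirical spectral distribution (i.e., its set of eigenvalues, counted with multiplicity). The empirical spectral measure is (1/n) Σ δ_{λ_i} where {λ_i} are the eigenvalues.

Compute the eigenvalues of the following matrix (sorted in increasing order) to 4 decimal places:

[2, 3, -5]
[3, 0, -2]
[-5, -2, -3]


Since M is real symmetric, all three eigenvalues are real; they are the roots of det(λI − M) = λ³ − (tr M) λ² + s λ − det M, where s is the sum of the principal 2×2 minors.
tr M = 2 + 0 + (-3) = -1.
s = (2·0 − 3²) + (2·(-3) − (-5)²) + (0·(-3) − (-2)²) = -9 + (-31) + (-4) = -44.
det M (expand along row 1) = 2·(-4) − 3·(-19) + (-5)·(-6) = 79.
Characteristic polynomial: λ³ + λ² − 44λ − 79 = 0.
Substitute λ = y + (tr M)/3 = y − 0.333333 to remove the quadratic term: y³ + p·y + q = 0 with p = s − (tr M)²/3 = -44.333333 and q = −2(tr M)³/27 + (tr M)·s/3 − det M = -64.259259.
Three real roots ⇒ use the trigonometric (Viète) form: r = 2√(−p/3) = 7.688375, φ = arccos(3q/(p·r)) = arccos(0.565577) = 0.969663 rad.
y_k = r·cos(φ/3 − 2πk/3) for k = 0, 1, 2 gives y = 7.290250, -1.530290, -5.759960.
λ_k = y_k − 0.333333 gives λ = 6.9569, -1.8636, -6.0933 (check: the sum is -1.0000 = tr M).

Eigenvalues sorted in increasing order: [-6.0933, -1.8636, 6.9569].


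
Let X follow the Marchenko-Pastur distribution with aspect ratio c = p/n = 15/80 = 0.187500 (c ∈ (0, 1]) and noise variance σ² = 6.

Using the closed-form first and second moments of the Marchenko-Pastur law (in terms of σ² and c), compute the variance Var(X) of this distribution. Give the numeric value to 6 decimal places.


Recall the MP moments m_1 = E[X] = σ² and m_2 = E[X²] = σ⁴ (1 + c).
m_1 = E[X] = σ² = 6, so m_1² = 36.
m_2 = E[X²] = σ⁴ (1 + c) = 36 · (1 + 0.187500) = 36 · 1.187500 = 42.750000.
(Note m_2 − m_1² simplifies to c · σ⁴ = 0.187500 · 36.)

Var(X) = m_2 − m_1² = 42.750000 − 36 = 6.750000.


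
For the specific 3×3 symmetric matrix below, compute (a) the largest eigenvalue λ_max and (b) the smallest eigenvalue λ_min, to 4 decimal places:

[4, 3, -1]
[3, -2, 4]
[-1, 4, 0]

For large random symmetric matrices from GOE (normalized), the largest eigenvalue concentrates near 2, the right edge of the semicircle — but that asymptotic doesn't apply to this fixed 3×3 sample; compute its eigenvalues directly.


Since M is real symmetric, all three eigenvalues are real; they are the roots of det(λI − M) = λ³ − (tr M) λ² + s λ − det M, where s is the sum of the principal 2×2 minors.
tr M = 4 + (-2) + 0 = 2.
s = (4·(-2) − 3²) + (4·0 − (-1)²) + ((-2)·0 − 4²) = -17 + (-1) + (-16) = -34.
det M (expand along row 1) = 4·(-16) − 3·4 + (-1)·10 = -86.
Characteristic polynomial: λ³ − 2λ² − 34λ + 86 = 0.
Substitute λ = y + (tr M)/3 = y + 0.666667 to remove the quadratic term: y³ + p·y + q = 0 with p = s − (tr M)²/3 = -35.333333 and q = −2(tr M)³/27 + (tr M)·s/3 − det M = 62.740741.
Three real roots ⇒ use the trigonometric (Viète) form: r = 2√(−p/3) = 6.863753, φ = arccos(3q/(p·r)) = arccos(-0.776112) = 2.459274 rad.
y_k = r·cos(φ/3 − 2πk/3) for k = 0, 1, 2 gives y = 4.683813, 2.003177, -6.686990.
λ_k = y_k + 0.666667 gives λ = 5.3505, 2.6698, -6.0203 (check: the sum is 2.0000 = tr M).

Hence λ_max = 5.3505 and λ_min = -6.0203.


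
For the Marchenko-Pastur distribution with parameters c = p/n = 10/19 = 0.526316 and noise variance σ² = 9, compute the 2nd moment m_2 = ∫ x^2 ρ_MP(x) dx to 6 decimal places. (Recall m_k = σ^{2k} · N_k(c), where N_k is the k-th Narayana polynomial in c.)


E[X²] = σ⁴ (1 + c) (second MP moment). With σ² = 9 (so σ⁴ = 81) and c = 10/19 = 0.526316: E[X²] = 81 · (1 + 0.526316) = 81 · 1.526316.

So E[X^2] = 123.631579.


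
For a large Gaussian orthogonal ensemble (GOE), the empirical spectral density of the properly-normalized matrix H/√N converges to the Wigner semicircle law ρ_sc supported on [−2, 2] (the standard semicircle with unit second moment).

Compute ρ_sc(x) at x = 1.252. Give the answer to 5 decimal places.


ρ_sc(x) = (1/(2π)) √(4 − x²). With x = 1.252:
  4 − x² = 4 − (1.252)² = 4 − 1.567504 = 2.432496.
  √(4 − x²) = 1.559646.
  1/(2π) = 0.159155.
  ρ_sc(1.252) = 0.159155 · 1.559646 = 0.248225.

Rounded to 5 decimal places: ρ_sc(1.252) ≈ 0.24823.


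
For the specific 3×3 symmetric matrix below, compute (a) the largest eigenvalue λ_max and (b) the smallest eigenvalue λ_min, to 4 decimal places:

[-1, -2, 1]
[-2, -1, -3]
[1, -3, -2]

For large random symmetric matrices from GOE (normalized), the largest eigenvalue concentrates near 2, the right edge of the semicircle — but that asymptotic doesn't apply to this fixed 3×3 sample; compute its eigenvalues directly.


Since M is real symmetric, all three eigenvalues are real; they are the roots of det(λI − M) = λ³ − (tr M) λ² + s λ − det M, where s is the sum of the principal 2×2 minors.
tr M = -1 + (-1) + (-2) = -4.
s = ((-1)·(-1) − (-2)²) + ((-1)·(-2) − 1²) + ((-1)·(-2) − (-3)²) = -3 + 1 + (-7) = -9.
det M (expand along row 1) = (-1)·(-7) − (-2)·7 + 1·7 = 28.
Characteristic polynomial: λ³ + 4λ² − 9λ − 28 = 0.
Substitute λ = y + (tr M)/3 = y − 1.333333 to remove the quadratic term: y³ + p·y + q = 0 with p = s − (tr M)²/3 = -14.333333 and q = −2(tr M)³/27 + (tr M)·s/3 − det M = -11.259259.
Three real roots ⇒ use the trigonometric (Viète) form: r = 2√(−p/3) = 4.371626, φ = arccos(3q/(p·r)) = arccos(0.539065) = 1.001470 rad.
y_k = r·cos(φ/3 − 2πk/3) for k = 0, 1, 2 gives y = 4.130297, -0.824656, -3.305640.
λ_k = y_k − 1.333333 gives λ = 2.7970, -2.1580, -4.6390 (check: the sum is -4.0000 = tr M).

Hence λ_max = 2.7970 and λ_min = -4.6390.


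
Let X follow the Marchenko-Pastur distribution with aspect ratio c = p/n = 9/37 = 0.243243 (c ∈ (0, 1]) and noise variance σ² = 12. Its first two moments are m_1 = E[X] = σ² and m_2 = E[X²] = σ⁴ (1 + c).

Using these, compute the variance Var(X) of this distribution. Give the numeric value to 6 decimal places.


m_1 = E[X] = σ² = 12, so m_1² = 144.
m_2 = E[X²] = σ⁴ (1 + c) = 144 · (1 + 0.243243) = 144 · 1.243243 = 179.027027.
(Note m_2 − m_1² simplifies to c · σ⁴ = 0.243243 · 144.)

Var(X) = m_2 − m_1² = 179.027027 − 144 = 35.027027.


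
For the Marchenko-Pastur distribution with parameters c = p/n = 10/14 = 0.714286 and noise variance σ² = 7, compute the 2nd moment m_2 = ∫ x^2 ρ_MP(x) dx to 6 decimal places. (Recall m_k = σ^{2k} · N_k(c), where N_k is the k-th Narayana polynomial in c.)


E[X²] = σ⁴ (1 + c) (second MP moment). With σ² = 7 (so σ⁴ = 49) and c = 10/14 = 0.714286: E[X²] = 49 · (1 + 0.714286) = 49 · 1.714286.

So E[X^2] = 84.000000.


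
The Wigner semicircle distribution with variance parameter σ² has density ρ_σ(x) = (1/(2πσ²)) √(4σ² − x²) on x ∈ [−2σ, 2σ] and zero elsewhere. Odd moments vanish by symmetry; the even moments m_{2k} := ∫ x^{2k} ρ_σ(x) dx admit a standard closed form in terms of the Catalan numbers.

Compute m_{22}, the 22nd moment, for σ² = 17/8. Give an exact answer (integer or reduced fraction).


By the scaled semicircle moment identity, m_{2k} = σ^{2k} · C_k with k = 11.
C_11 = (1/(k+1)) · C(2k, k) = (1/12) · C(22, 11) = (1/12) · 705432 = 58786.
σ^{2k} = (σ²)^k = (17/8)^11 = 34271896307633/8589934592.

Therefore m_{22} = σ^{22} · C_11 = (34271896307633/8589934592) · 58786 = 1007353848170256769/4294967296.


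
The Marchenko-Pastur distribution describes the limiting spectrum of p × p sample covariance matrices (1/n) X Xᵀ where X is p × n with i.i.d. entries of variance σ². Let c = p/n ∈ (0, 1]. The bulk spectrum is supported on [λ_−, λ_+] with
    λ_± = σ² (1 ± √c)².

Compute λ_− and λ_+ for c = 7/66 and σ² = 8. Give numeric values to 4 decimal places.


c = 7/66 = 0.106061; √c = 0.325669.
λ_− = σ² (1 − √c)² = 8 · (1 − 0.325669)² = 8 · (0.674331)² = 3.637773.
λ_+ = σ² (1 + √c)² = 8 · (1 + 0.325669)² = 8 · (1.325669)² = 14.059196.

Rounded to 4 decimal places: λ_− ≈ 3.6378, λ_+ ≈ 14.0592.


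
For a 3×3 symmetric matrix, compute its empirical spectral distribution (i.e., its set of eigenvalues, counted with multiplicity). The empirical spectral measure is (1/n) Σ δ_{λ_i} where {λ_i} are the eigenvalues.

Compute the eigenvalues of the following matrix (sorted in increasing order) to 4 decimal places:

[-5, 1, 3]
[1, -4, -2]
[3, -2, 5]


Since M is real symmetric, all three eigenvalues are real; they are the roots of det(λI − M) = λ³ − (tr M) λ² + s λ − det M, where s is the sum of the principal 2×2 minors.
tr M = -5 + (-4) + 5 = -4.
s = ((-5)·(-4) − 1²) + ((-5)·5 − 3²) + ((-4)·5 − (-2)²) = 19 + (-34) + (-24) = -39.
det M (expand along row 1) = (-5)·(-24) − 1·11 + 3·10 = 139.
Characteristic polynomial: λ³ + 4λ² − 39λ − 139 = 0.
Substitute λ = y + (tr M)/3 = y − 1.333333 to remove the quadratic term: y³ + p·y + q = 0 with p = s − (tr M)²/3 = -44.333333 and q = −2(tr M)³/27 + (tr M)·s/3 − det M = -82.259259.
Three real roots ⇒ use the trigonometric (Viète) form: r = 2√(−p/3) = 7.688375, φ = arccos(3q/(p·r)) = arccos(0.724004) = 0.761207 rad.
y_k = r·cos(φ/3 − 2πk/3) for k = 0, 1, 2 gives y = 7.442205, -2.049718, -5.392487.
λ_k = y_k − 1.333333 gives λ = 6.1089, -3.3831, -6.7258 (check: the sum is -4.0000 = tr M).

Eigenvalues sorted in increasing order: [-6.7258, -3.3831, 6.1089].


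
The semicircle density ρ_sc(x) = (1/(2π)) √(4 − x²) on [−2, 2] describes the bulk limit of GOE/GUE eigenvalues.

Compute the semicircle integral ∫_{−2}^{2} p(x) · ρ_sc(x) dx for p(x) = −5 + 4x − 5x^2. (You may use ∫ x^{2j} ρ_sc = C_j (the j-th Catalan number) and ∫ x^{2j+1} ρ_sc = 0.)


Write p(x) = Σ a_i x^i, split into monomials and integrate each against ρ_sc separately.
Using ∫ x^{2j} ρ_sc = C_j = (1/(j+1)) C(2j, j) (Catalan numbers) and ∫ x^{2j+1} ρ_sc = 0 (odd monomials vanish by symmetry):
  i = 0 (even): a_0 · C_{0} = -5 · 1 = -5
  i = 1 (odd): ∫ x^1 ρ_sc = 0 (vanishes)
  i = 2 (even): a_2 · C_{1} = -5 · 1 = -5

Summing the contributions: ∫_{−2}^{2} p(x) ρ_sc(x) dx = (-5) + (-5) = -10.


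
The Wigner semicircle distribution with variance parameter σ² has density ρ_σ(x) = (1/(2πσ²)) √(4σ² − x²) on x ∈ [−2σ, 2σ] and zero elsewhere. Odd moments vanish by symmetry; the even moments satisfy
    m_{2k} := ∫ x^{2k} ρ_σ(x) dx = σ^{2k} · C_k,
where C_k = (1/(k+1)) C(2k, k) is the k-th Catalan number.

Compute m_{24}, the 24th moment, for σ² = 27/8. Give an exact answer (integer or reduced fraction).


By the scaled semicircle moment identity, m_{2k} = σ^{2k} · C_k with k = 12.
C_12 = (1/(k+1)) · C(2k, k) = (1/13) · C(24, 12) = (1/13) · 2704156 = 208012.
σ^{2k} = (σ²)^k = (27/8)^12 = 150094635296999121/68719476736.

Therefore m_{24} = σ^{24} · C_12 = (150094635296999121/68719476736) · 208012 = 7805371319349845289363/17179869184.


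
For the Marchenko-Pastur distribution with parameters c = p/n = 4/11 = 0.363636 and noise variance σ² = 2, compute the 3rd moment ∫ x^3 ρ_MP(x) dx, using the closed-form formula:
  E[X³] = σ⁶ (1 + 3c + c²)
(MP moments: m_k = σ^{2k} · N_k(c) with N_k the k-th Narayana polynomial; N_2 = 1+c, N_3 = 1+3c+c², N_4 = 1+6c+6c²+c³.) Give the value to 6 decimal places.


E[X³] = σ⁶ (1 + 3c + c²) (third MP moment). With σ² = 2 (so σ⁶ = 8) and c = 4/11 = 0.363636: E[X³] = 8 · (1 + 3·0.363636 + (0.363636)²) = 8 · 2.223140.

So E[X^3] = 17.785124.


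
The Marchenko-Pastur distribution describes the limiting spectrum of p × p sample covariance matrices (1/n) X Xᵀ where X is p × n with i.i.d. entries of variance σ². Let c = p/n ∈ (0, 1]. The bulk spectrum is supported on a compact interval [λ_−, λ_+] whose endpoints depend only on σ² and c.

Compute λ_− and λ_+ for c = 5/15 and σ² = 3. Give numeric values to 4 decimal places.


c = 5/15 = 0.333333; √c = 0.577350.
λ_− = σ² (1 − √c)² = 3 · (1 − 0.577350)² = 3 · (0.422650)² = 0.535898.
λ_+ = σ² (1 + √c)² = 3 · (1 + 0.577350)² = 3 · (1.577350)² = 7.464102.

Rounded to 4 decimal places: λ_− ≈ 0.5359, λ_+ ≈ 7.4641.


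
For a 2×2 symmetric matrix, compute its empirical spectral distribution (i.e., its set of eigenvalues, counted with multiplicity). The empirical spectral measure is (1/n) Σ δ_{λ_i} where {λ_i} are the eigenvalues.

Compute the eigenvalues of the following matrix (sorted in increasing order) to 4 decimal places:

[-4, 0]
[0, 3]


Since M is real symmetric, both eigenvalues are real; they are the roots of det(λI − M) = λ² − (tr M) λ + det M.
tr M = -4 + 3 = -1.
det M = (-4)·3 − 0² = -12 − 0 = -12.
Characteristic polynomial: λ² + λ − 12 = 0.
Discriminant Δ = (tr M)² − 4·det M = 1 − (-48) = 49; √Δ = 7.000000.
λ = (tr M ± √Δ)/2 = (-1 ± 7.000000)/2, giving (tr M − √Δ)/2 = -4.0000 and (tr M + √Δ)/2 = 3.0000.

Eigenvalues sorted in increasing order: [-4.0000, 3.0000].


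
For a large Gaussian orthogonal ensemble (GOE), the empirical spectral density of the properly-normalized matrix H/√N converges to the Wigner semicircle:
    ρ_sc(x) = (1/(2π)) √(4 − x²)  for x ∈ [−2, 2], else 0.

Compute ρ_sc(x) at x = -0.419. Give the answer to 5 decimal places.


ρ_sc(x) = (1/(2π)) √(4 − x²). With x = -0.419:
  4 − x² = 4 − (-0.419)² = 4 − 0.175561 = 3.824439.
  √(4 − x²) = 1.955617.
  1/(2π) = 0.159155.
  ρ_sc(-0.419) = 0.159155 · 1.955617 = 0.311246.

Rounded to 5 decimal places: ρ_sc(-0.419) ≈ 0.31125.


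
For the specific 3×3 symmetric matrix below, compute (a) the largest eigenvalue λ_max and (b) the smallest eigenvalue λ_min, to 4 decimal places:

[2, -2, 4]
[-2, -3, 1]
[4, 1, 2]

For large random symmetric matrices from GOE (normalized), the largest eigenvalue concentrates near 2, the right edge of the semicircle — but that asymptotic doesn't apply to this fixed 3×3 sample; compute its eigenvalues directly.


Since M is real symmetric, all three eigenvalues are real; they are the roots of det(λI − M) = λ³ − (tr M) λ² + s λ − det M, where s is the sum of the principal 2×2 minors.
tr M = 2 + (-3) + 2 = 1.
s = (2·(-3) − (-2)²) + (2·2 − 4²) + ((-3)·2 − 1²) = -10 + (-12) + (-7) = -29.
det M (expand along row 1) = 2·(-7) − (-2)·(-8) + 4·10 = 10.
Characteristic polynomial: λ³ − λ² − 29λ − 10 = 0.
Substitute λ = y + (tr M)/3 = y + 0.333333 to remove the quadratic term: y³ + p·y + q = 0 with p = s − (tr M)²/3 = -29.333333 and q = −2(tr M)³/27 + (tr M)·s/3 − det M = -19.740741.
Three real roots ⇒ use the trigonometric (Viète) form: r = 2√(−p/3) = 6.253888, φ = arccos(3q/(p·r)) = arccos(0.322829) = 1.242079 rad.
y_k = r·cos(φ/3 − 2πk/3) for k = 0, 1, 2 gives y = 5.725487, -0.683884, -5.041603.
λ_k = y_k + 0.333333 gives λ = 6.0588, -0.3506, -4.7083 (check: the sum is 1.0000 = tr M).

Hence λ_max = 6.0588 and λ_min = -4.7083.


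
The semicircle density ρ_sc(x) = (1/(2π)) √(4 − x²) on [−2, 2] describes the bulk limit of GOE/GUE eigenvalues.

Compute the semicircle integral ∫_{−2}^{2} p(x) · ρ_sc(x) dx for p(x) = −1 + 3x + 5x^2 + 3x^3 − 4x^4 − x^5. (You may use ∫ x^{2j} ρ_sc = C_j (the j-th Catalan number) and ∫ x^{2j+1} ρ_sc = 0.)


Write p(x) = Σ a_i x^i, split into monomials and integrate each against ρ_sc separately.
Using ∫ x^{2j} ρ_sc = C_j = (1/(j+1)) C(2j, j) (Catalan numbers) and ∫ x^{2j+1} ρ_sc = 0 (odd monomials vanish by symmetry):
  i = 0 (even): a_0 · C_{0} = -1 · 1 = -1
  i = 1 (odd): ∫ x^1 ρ_sc = 0 (vanishes)
  i = 2 (even): a_2 · C_{1} = 5 · 1 = 5
  i = 3 (odd): ∫ x^3 ρ_sc = 0 (vanishes)
  i = 4 (even): a_4 · C_{2} = -4 · 2 = -8
  i = 5 (odd): ∫ x^5 ρ_sc = 0 (vanishes)

Summing the contributions: ∫_{−2}^{2} p(x) ρ_sc(x) dx = (-1) + 5 + (-8) = -4.


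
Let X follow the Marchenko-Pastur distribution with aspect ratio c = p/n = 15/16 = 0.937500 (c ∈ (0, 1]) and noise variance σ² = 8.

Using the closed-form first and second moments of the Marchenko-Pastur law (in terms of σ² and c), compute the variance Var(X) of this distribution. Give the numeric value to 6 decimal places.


Recall the MP moments m_1 = E[X] = σ² and m_2 = E[X²] = σ⁴ (1 + c).
m_1 = E[X] = σ² = 8, so m_1² = 64.
m_2 = E[X²] = σ⁴ (1 + c) = 64 · (1 + 0.937500) = 64 · 1.937500 = 124.000000.
(Note m_2 − m_1² simplifies to c · σ⁴ = 0.937500 · 64.)

Var(X) = m_2 − m_1² = 124.000000 − 64 = 60.000000.


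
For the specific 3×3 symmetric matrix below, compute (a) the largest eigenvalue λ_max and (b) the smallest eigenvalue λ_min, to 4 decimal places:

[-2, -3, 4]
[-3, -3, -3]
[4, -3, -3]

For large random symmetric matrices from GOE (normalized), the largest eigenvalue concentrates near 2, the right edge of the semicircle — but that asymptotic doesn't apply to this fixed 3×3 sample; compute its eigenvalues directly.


Since M is real symmetric, all three eigenvalues are real; they are the roots of det(λI − M) = λ³ − (tr M) λ² + s λ − det M, where s is the sum of the principal 2×2 minors.
tr M = -2 + (-3) + (-3) = -8.
s = ((-2)·(-3) − (-3)²) + ((-2)·(-3) − 4²) + ((-3)·(-3) − (-3)²) = -3 + (-10) + 0 = -13.
det M (expand along row 1) = (-2)·0 − (-3)·21 + 4·21 = 147.
Characteristic polynomial: λ³ + 8λ² − 13λ − 147 = 0.
Substitute λ = y + (tr M)/3 = y − 2.666667 to remove the quadratic term: y³ + p·y + q = 0 with p = s − (tr M)²/3 = -34.333333 and q = −2(tr M)³/27 + (tr M)·s/3 − det M = -74.407407.
Three real roots ⇒ use the trigonometric (Viète) form: r = 2√(−p/3) = 6.765928, φ = arccos(3q/(p·r)) = arccos(0.960935) = 0.280435 rad.
y_k = r·cos(φ/3 − 2πk/3) for k = 0, 1, 2 gives y = 6.736388, -2.821259, -3.915129.
λ_k = y_k − 2.666667 gives λ = 4.0697, -5.4879, -6.5818 (check: the sum is -8.0000 = tr M).

Hence λ_max = 4.0697 and λ_min = -6.5818.


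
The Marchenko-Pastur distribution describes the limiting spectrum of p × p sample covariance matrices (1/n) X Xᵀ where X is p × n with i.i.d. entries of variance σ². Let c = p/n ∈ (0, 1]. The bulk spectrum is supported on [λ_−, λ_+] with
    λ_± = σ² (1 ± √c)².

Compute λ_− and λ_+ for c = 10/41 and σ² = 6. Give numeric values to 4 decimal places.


c = 10/41 = 0.243902; √c = 0.493865.
λ_− = σ² (1 − √c)² = 6 · (1 − 0.493865)² = 6 · (0.506135)² = 1.537037.
λ_+ = σ² (1 + √c)² = 6 · (1 + 0.493865)² = 6 · (1.493865)² = 13.389792.

Rounded to 4 decimal places: λ_− ≈ 1.5370, λ_+ ≈ 13.3898.


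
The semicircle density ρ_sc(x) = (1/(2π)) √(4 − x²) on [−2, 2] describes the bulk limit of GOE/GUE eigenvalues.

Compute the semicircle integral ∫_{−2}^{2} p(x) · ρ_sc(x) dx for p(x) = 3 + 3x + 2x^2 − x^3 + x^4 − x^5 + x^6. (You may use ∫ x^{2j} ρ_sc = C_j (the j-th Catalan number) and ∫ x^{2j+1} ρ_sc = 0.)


Write p(x) = Σ a_i x^i, split into monomials and integrate each against ρ_sc separately.
Using ∫ x^{2j} ρ_sc = C_j = (1/(j+1)) C(2j, j) (Catalan numbers) and ∫ x^{2j+1} ρ_sc = 0 (odd monomials vanish by symmetry):
  i = 0 (even): a_0 · C_{0} = 3 · 1 = 3
  i = 1 (odd): ∫ x^1 ρ_sc = 0 (vanishes)
  i = 2 (even): a_2 · C_{1} = 2 · 1 = 2
  i = 3 (odd): ∫ x^3 ρ_sc = 0 (vanishes)
  i = 4 (even): a_4 · C_{2} = 1 · 2 = 2
  i = 5 (odd): ∫ x^5 ρ_sc = 0 (vanishes)
  i = 6 (even): a_6 · C_{3} = 1 · 5 = 5

Summing the contributions: ∫_{−2}^{2} p(x) ρ_sc(x) dx = 3 + 2 + 2 + 5 = 12.


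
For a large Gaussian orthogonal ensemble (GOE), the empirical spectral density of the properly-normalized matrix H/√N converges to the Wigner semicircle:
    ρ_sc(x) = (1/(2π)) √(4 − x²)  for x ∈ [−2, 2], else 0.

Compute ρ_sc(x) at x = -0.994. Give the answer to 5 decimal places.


ρ_sc(x) = (1/(2π)) √(4 − x²). With x = -0.994:
  4 − x² = 4 − (-0.994)² = 4 − 0.988036 = 3.011964.
  √(4 − x²) = 1.735501.
  1/(2π) = 0.159155.
  ρ_sc(-0.994) = 0.159155 · 1.735501 = 0.276214.

Rounded to 5 decimal places: ρ_sc(-0.994) ≈ 0.27621.


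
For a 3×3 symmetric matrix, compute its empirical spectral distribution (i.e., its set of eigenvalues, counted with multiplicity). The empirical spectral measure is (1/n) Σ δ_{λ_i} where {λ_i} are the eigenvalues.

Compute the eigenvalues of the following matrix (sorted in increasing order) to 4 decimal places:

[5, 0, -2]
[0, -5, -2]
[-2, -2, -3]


Since M is real symmetric, all three eigenvalues are real; they are the roots of det(λI − M) = λ³ − (tr M) λ² + s λ − det M, where s is the sum of the principal 2×2 minors.
tr M = 5 + (-5) + (-3) = -3.
s = (5·(-5) − 0²) + (5·(-3) − (-2)²) + ((-5)·(-3) − (-2)²) = -25 + (-19) + 11 = -33.
det M (expand along row 1) = 5·11 − 0·(-4) + (-2)·(-10) = 75.
Characteristic polynomial: λ³ + 3λ² − 33λ − 75 = 0.
Substitute λ = y + (tr M)/3 = y − 1.000000 to remove the quadratic term: y³ + p·y + q = 0 with p = s − (tr M)²/3 = -36.000000 and q = −2(tr M)³/27 + (tr M)·s/3 − det M = -40.000000.
Three real roots ⇒ use the trigonometric (Viète) form: r = 2√(−p/3) = 6.928203, φ = arccos(3q/(p·r)) = arccos(0.481125) = 1.068859 rad.
y_k = r·cos(φ/3 − 2πk/3) for k = 0, 1, 2 gives y = 6.493103, -1.153775, -5.339328.
λ_k = y_k − 1.000000 gives λ = 5.4931, -2.1538, -6.3393 (check: the sum is -3.0000 = tr M).

Eigenvalues sorted in increasing order: [-6.3393, -2.1538, 5.4931].


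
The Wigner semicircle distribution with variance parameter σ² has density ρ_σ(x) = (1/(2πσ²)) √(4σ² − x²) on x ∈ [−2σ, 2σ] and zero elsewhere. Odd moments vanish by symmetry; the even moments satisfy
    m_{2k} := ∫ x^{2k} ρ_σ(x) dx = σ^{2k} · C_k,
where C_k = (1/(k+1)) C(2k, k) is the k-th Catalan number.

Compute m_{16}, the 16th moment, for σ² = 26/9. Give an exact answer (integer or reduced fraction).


By the scaled semicircle moment identity, m_{2k} = σ^{2k} · C_k with k = 8.
C_8 = (1/(k+1)) · C(2k, k) = (1/9) · C(16, 8) = (1/9) · 12870 = 1430.
σ^{2k} = (σ²)^k = (26/9)^8 = 208827064576/43046721.

Therefore m_{16} = σ^{16} · C_8 = (208827064576/43046721) · 1430 = 298622702343680/43046721.


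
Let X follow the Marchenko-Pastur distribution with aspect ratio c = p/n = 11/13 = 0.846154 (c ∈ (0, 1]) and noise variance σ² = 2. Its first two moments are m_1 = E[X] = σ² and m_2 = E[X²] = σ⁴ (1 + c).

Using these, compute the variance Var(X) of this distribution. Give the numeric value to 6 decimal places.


m_1 = E[X] = σ² = 2, so m_1² = 4.
m_2 = E[X²] = σ⁴ (1 + c) = 4 · (1 + 0.846154) = 4 · 1.846154 = 7.384615.
(Note m_2 − m_1² simplifies to c · σ⁴ = 0.846154 · 4.)

Var(X) = m_2 − m_1² = 7.384615 − 4 = 3.384615.


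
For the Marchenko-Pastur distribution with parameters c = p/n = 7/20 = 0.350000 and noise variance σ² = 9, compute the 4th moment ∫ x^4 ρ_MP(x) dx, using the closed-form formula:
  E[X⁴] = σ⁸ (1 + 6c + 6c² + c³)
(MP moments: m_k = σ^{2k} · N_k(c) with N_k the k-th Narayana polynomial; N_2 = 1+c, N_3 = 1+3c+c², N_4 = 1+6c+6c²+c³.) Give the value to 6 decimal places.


E[X⁴] = σ⁸ (1 + 6c + 6c² + c³) (fourth MP moment). With σ² = 9 (so σ⁸ = 6561) and c = 7/20 = 0.350000: E[X⁴] = 6561 · (1 + 6·0.350000 + 6·(0.350000)² + (0.350000)³) = 6561 · 3.877875.

So E[X^4] = 25442.737875.


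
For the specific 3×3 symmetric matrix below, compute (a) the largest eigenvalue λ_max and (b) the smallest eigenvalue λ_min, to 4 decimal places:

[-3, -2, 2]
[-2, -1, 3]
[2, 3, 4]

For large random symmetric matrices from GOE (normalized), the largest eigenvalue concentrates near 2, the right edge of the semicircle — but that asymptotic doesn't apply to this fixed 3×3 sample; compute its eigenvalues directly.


Since M is real symmetric, all three eigenvalues are real; they are the roots of det(λI − M) = λ³ − (tr M) λ² + s λ − det M, where s is the sum of the principal 2×2 minors.
tr M = -3 + (-1) + 4 = 0.
s = ((-3)·(-1) − (-2)²) + ((-3)·4 − 2²) + ((-1)·4 − 3²) = -1 + (-16) + (-13) = -30.
det M (expand along row 1) = (-3)·(-13) − (-2)·(-14) + 2·(-4) = 3.
Characteristic polynomial: λ³ − 30λ − 3 = 0.
Substitute λ = y + (tr M)/3 = y + 0.000000 to remove the quadratic term: y³ + p·y + q = 0 with p = s − (tr M)²/3 = -30.000000 and q = −2(tr M)³/27 + (tr M)·s/3 − det M = -3.000000.
Three real roots ⇒ use the trigonometric (Viète) form: r = 2√(−p/3) = 6.324555, φ = arccos(3q/(p·r)) = arccos(0.047434) = 1.523344 rad.
y_k = r·cos(φ/3 − 2πk/3) for k = 0, 1, 2 gives y = 5.526557, -0.100033, -5.426524.
λ_k = y_k + 0.000000 gives λ = 5.5266, -0.1000, -5.4265 (check: the sum is 0.0000 = tr M).

Hence λ_max = 5.5266 and λ_min = -5.4265.


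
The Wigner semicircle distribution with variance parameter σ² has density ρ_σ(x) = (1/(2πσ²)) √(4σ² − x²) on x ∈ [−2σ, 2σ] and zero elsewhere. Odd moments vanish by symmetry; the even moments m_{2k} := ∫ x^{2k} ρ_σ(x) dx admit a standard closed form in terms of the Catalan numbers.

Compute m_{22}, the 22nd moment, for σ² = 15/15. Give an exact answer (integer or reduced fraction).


By the scaled semicircle moment identity, m_{2k} = σ^{2k} · C_k with k = 11.
C_11 = (1/(k+1)) · C(2k, k) = (1/12) · C(22, 11) = (1/12) · 705432 = 58786.
σ^{2k} = (σ²)^k = (15/15)^11 = 1.

Therefore m_{22} = σ^{22} · C_11 = 1 · 58786 = 58786.


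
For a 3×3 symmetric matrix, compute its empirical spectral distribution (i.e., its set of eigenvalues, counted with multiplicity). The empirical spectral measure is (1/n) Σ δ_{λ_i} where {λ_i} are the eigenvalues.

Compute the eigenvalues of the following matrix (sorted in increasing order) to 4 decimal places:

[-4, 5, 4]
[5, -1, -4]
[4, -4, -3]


Since M is real symmetric, all three eigenvalues are real; they are the roots of det(λI − M) = λ³ − (tr M) λ² + s λ − det M, where s is the sum of the principal 2×2 minors.
tr M = -4 + (-1) + (-3) = -8.
s = ((-4)·(-1) − 5²) + ((-4)·(-3) − 4²) + ((-1)·(-3) − (-4)²) = -21 + (-4) + (-13) = -38.
det M (expand along row 1) = (-4)·(-13) − 5·1 + 4·(-16) = -17.
Characteristic polynomial: λ³ + 8λ² − 38λ + 17 = 0.
Substitute λ = y + (tr M)/3 = y − 2.666667 to remove the quadratic term: y³ + p·y + q = 0 with p = s − (tr M)²/3 = -59.333333 and q = −2(tr M)³/27 + (tr M)·s/3 − det M = 156.259259.
Three real roots ⇒ use the trigonometric (Viète) form: r = 2√(−p/3) = 8.894443, φ = arccos(3q/(p·r)) = arccos(-0.888279) = 2.664381 rad.
y_k = r·cos(φ/3 − 2πk/3) for k = 0, 1, 2 gives y = 5.611204, 3.170946, -8.782150.
λ_k = y_k − 2.666667 gives λ = 2.9445, 0.5043, -11.4488 (check: the sum is -8.0000 = tr M).

Eigenvalues sorted in increasing order: [-11.4488, 0.5043, 2.9445].


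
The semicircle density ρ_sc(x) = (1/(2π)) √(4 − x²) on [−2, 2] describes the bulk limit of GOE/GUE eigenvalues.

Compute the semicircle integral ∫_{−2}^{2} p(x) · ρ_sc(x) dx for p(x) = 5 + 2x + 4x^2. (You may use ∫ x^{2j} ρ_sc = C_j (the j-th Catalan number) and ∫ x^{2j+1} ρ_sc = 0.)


Write p(x) = Σ a_i x^i, split into monomials and integrate each against ρ_sc separately.
Using ∫ x^{2j} ρ_sc = C_j = (1/(j+1)) C(2j, j) (Catalan numbers) and ∫ x^{2j+1} ρ_sc = 0 (odd monomials vanish by symmetry):
  i = 0 (even): a_0 · C_{0} = 5 · 1 = 5
  i = 1 (odd): ∫ x^1 ρ_sc = 0 (vanishes)
  i = 2 (even): a_2 · C_{1} = 4 · 1 = 4

Summing the contributions: ∫_{−2}^{2} p(x) ρ_sc(x) dx = 5 + 4 = 9.


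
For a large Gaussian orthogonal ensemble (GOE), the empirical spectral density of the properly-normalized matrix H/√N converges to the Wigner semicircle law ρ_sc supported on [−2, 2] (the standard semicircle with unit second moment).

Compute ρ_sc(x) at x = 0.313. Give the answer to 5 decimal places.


ρ_sc(x) = (1/(2π)) √(4 − x²). With x = 0.313:
  4 − x² = 4 − (0.313)² = 4 − 0.097969 = 3.902031.
  √(4 − x²) = 1.975356.
  1/(2π) = 0.159155.
  ρ_sc(0.313) = 0.159155 · 1.975356 = 0.314388.

Rounded to 5 decimal places: ρ_sc(0.313) ≈ 0.31439.


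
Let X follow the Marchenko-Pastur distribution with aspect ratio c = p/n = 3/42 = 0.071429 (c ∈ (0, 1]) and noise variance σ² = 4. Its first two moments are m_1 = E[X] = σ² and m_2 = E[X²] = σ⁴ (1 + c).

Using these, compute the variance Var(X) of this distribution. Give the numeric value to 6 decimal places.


m_1 = E[X] = σ² = 4, so m_1² = 16.
m_2 = E[X²] = σ⁴ (1 + c) = 16 · (1 + 0.071429) = 16 · 1.071429 = 17.142857.
(Note m_2 − m_1² simplifies to c · σ⁴ = 0.071429 · 16.)

Var(X) = m_2 − m_1² = 17.142857 − 16 = 1.142857.


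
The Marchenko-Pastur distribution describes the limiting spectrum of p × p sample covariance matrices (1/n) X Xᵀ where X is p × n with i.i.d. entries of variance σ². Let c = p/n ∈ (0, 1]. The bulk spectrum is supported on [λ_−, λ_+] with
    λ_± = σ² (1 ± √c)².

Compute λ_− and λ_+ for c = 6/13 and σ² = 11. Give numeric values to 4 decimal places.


c = 6/13 = 0.461538; √c = 0.679366.
λ_− = σ² (1 − √c)² = 11 · (1 − 0.679366)² = 11 · (0.320634)² = 1.130866.
λ_+ = σ² (1 + √c)² = 11 · (1 + 0.679366)² = 11 · (1.679366)² = 31.022980.

Rounded to 4 decimal places: λ_− ≈ 1.1309, λ_+ ≈ 31.0230.


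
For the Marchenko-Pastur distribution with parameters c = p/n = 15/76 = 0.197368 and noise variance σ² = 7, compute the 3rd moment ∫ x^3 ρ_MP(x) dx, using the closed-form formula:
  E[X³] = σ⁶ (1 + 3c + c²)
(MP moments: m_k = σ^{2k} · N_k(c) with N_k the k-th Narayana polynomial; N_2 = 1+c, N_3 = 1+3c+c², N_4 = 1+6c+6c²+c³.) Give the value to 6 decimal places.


E[X³] = σ⁶ (1 + 3c + c²) (third MP moment). With σ² = 7 (so σ⁶ = 343) and c = 15/76 = 0.197368: E[X³] = 343 · (1 + 3·0.197368 + (0.197368)²) = 343 · 1.631060.

So E[X^3] = 559.453428.


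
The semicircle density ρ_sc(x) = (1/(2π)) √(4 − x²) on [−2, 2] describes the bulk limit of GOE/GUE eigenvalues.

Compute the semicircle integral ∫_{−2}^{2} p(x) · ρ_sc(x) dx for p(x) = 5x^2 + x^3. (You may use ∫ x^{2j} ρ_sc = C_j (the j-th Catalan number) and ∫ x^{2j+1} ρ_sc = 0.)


Write p(x) = Σ a_i x^i, split into monomials and integrate each against ρ_sc separately.
Using ∫ x^{2j} ρ_sc = C_j = (1/(j+1)) C(2j, j) (Catalan numbers) and ∫ x^{2j+1} ρ_sc = 0 (odd monomials vanish by symmetry):
  i = 2 (even): a_2 · C_{1} = 5 · 1 = 5
  i = 3 (odd): ∫ x^3 ρ_sc = 0 (vanishes)

Summing the contributions: ∫_{−2}^{2} p(x) ρ_sc(x) dx = 5.
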